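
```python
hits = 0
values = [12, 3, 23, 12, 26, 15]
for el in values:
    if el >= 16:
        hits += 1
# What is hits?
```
Trace:
  hits=0
  hits=0, el=12
  hits=0, el=3
  hits=1, el=23
  hits=1, el=12
  hits=2, el=26
  hits=2, el=15

Final answer: 2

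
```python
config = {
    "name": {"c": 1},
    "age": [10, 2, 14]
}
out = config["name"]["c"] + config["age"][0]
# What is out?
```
Trace:
  config={'name': {'c': 1}, 'age': [10, 2, 14]}
  config={'name': {'c': 1}, 'age': [10, 2, 14]}, out=11

Final answer: 11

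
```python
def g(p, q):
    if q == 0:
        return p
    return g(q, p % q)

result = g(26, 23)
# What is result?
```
Call trace:
g(p=26, q=23)
  g(p=23, q=3)
    g(p=3, q=2)
      g(p=2, q=1)
        g(p=1, q=0)
        -> return 1
      -> return 1
    -> return 1
  -> return 1
-> return 1

Final answer: 1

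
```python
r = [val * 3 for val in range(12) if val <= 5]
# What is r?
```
Trace:
  val=0
  val=1
  val=2
  val=3
  val=4
  val=5
  val=6
  val=7
  val=8
  val=9
  val=10
  val=11
  r=[0, 3, 6, 9, 12, 15]

Final answer: [0, 3, 6, 9, 12, 15]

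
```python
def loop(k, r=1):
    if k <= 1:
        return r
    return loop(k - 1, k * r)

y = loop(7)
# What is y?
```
Call trace:
loop(k=7, r=1)
  loop(k=6, r=7)
    loop(k=5, r=42)
      loop(k=4, r=210)
        loop(k=3, r=840)
          loop(k=2, r=2520)
            loop(k=1, r=5040)
            -> return 5040
          -> return 5040
        -> return 5040
      -> return 5040
    -> return 5040
  -> return 5040
-> return 5040

Final answer: 5040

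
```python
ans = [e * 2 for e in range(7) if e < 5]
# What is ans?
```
Trace:
  e=0
  e=1
  e=2
  e=3
  e=4
  e=5
  e=6
  ans=[0, 2, 4, 6, 8]

Final answer: [0, 2, 4, 6, 8]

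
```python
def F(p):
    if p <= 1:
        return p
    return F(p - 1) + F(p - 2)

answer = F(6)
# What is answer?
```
Call trace (a repeated sub-call is expanded the first time; later identical calls just restate its return value):
F(p=6)
  F(p=5)
    F(p=4)
      F(p=3)
        F(p=2)
          F(p=1)
          -> return 1
          F(p=0)
          -> return 0
        -> return 1
        F(p=1)
        -> return 1
      -> return 2
      F(p=2) -> return 1  (same call as traced above)
    -> return 3
    F(p=3) -> return 2  (same call as traced above)
  -> return 5
  F(p=4) -> return 3  (same call as traced above)
-> return 8

Final answer: 8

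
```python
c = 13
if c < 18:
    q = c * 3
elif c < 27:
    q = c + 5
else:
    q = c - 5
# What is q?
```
Trace:
  c=13
  c=13, q=39

Final answer: 39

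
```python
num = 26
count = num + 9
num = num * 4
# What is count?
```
Trace:
  num=26
  num=26, count=35
  num=104, count=35

Final answer: 35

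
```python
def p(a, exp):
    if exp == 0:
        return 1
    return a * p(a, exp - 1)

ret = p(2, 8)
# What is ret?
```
Call trace:
p(a=2, exp=8)
  p(a=2, exp=7)
    p(a=2, exp=6)
      p(a=2, exp=5)
        p(a=2, exp=4)
          p(a=2, exp=3)
            p(a=2, exp=2)
              p(a=2, exp=1)
                p(a=2, exp=0)
                -> return 1
              -> return 2
            -> return 4
          -> return 8
        -> return 16
      -> return 32
    -> return 64
  -> return 128
-> return 256

Final answer: 256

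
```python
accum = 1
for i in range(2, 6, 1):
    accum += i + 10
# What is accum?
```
Trace:
  accum=1
  accum=13, i=2
  accum=26, i=3
  accum=40, i=4
  accum=55, i=5

Final answer: 55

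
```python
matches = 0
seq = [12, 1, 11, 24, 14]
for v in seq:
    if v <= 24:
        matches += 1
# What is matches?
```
Trace:
  matches=0
  matches=1, v=12
  matches=2, v=1
  matches=3, v=11
  matches=4, v=24
  matches=5, v=14

Final answer: 5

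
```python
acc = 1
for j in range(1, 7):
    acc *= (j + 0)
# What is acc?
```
Trace:
  acc=1
  acc=1, j=1
  acc=2, j=2
  acc=6, j=3
  acc=24, j=4
  acc=120, j=5
  acc=720, j=6

Final answer: 720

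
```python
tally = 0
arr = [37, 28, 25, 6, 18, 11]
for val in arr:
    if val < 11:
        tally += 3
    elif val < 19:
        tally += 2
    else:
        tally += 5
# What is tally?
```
Trace:
  tally=0
  tally=5, val=37
  tally=10, val=28
  tally=15, val=25
  tally=18, val=6
  tally=20, val=18
  tally=22, val=11

Final answer: 22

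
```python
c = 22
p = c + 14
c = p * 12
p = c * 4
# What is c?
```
Trace:
  c=22
  c=22, p=36
  c=432, p=36
  c=432, p=1728

Final answer: 432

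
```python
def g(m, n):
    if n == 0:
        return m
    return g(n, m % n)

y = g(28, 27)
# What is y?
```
Call trace:
g(m=28, n=27)
  g(m=27, n=1)
    g(m=1, n=0)
    -> return 1
  -> return 1
-> return 1

Final answer: 1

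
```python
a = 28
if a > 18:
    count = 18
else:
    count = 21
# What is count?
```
Trace:
  a=28
  a=28, count=18

Final answer: 18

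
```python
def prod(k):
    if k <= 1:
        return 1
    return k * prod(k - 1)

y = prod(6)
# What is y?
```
Call trace:
prod(k=6)
  prod(k=5)
    prod(k=4)
      prod(k=3)
        prod(k=2)
          prod(k=1)
          -> return 1
        -> return 2
      -> return 6
    -> return 24
  -> return 120
-> return 720

Final answer: 720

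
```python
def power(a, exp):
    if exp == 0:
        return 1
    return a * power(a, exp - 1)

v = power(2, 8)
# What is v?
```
Call trace:
power(a=2, exp=8)
  power(a=2, exp=7)
    power(a=2, exp=6)
      power(a=2, exp=5)
        power(a=2, exp=4)
          power(a=2, exp=3)
            power(a=2, exp=2)
              power(a=2, exp=1)
                power(a=2, exp=0)
                -> return 1
              -> return 2
            -> return 4
          -> return 8
        -> return 16
      -> return 32
    -> return 64
  -> return 128
-> return 256

Final answer: 256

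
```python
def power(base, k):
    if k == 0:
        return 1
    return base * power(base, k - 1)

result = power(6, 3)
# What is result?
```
Call trace:
power(base=6, k=3)
  power(base=6, k=2)
    power(base=6, k=1)
      power(base=6, k=0)
      -> return 1
    -> return 6
  -> return 36
-> return 216

Final answer: 216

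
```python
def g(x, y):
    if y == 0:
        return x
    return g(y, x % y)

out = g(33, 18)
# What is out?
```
Call trace:
g(x=33, y=18)
  g(x=18, y=15)
    g(x=15, y=3)
      g(x=3, y=0)
      -> return 3
    -> return 3
  -> return 3
-> return 3

Final answer: 3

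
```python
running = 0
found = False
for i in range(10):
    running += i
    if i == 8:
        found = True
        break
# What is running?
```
Trace:
  running=0
  running=0, found=False
  running=0, found=False, i=0
  running=1, found=False, i=1
  running=3, found=False, i=2
  running=6, found=False, i=3
  running=10, found=False, i=4
  running=15, found=False, i=5
  running=21, found=False, i=6
  running=28, found=False, i=7
  running=36, found=True, i=8

Final answer: 36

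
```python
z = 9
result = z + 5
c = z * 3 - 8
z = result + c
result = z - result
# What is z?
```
Trace:
  z=9
  z=9, result=14
  z=9, result=14, c=19
  z=33, result=14, c=19
  z=33, result=19, c=19

Final answer: 33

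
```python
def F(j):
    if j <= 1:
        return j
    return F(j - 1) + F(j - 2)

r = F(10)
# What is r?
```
Call trace (a repeated sub-call is expanded the first time; later identical calls just restate its return value):
F(j=10)
  F(j=9)
    F(j=8)
      F(j=7)
        F(j=6)
          F(j=5)
            F(j=4)
              F(j=3)
                F(j=2)
                  F(j=1)
                  -> return 1
                  F(j=0)
                  -> return 0
                -> return 1
                F(j=1)
                -> return 1
              -> return 2
              F(j=2) -> return 1  (same call as traced above)
            -> return 3
            F(j=3) -> return 2  (same call as traced above)
          -> return 5
          F(j=4) -> return 3  (same call as traced above)
        -> return 8
        F(j=5) -> return 5  (same call as traced above)
      -> return 13
      F(j=6) -> return 8  (same call as traced above)
    -> return 21
    F(j=7) -> return 13  (same call as traced above)
  -> return 34
  F(j=8) -> return 21  (same call as traced above)
-> return 55

Final answer: 55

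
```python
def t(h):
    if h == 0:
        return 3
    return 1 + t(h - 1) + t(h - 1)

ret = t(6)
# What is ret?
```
Call trace (a repeated sub-call is expanded the first time; later identical calls just restate its return value):
t(h=6)
  t(h=5)
    t(h=4)
      t(h=3)
        t(h=2)
          t(h=1)
            t(h=0)
            -> return 3
            t(h=0)
            -> return 3
          -> return 7
          t(h=1) -> return 7  (same call as traced above)
        -> return 15
        t(h=2) -> return 15  (same call as traced above)
      -> return 31
      t(h=3) -> return 31  (same call as traced above)
    -> return 63
    t(h=4) -> return 63  (same call as traced above)
  -> return 127
  t(h=5) -> return 127  (same call as traced above)
-> return 255

Final answer: 255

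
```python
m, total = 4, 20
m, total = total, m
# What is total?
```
Trace:
  m=4, total=20
  m=20, total=4

Final answer: 4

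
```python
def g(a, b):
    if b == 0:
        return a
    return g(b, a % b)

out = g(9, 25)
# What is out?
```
Call trace:
g(a=9, b=25)
  g(a=25, b=9)
    g(a=9, b=7)
      g(a=7, b=2)
        g(a=2, b=1)
          g(a=1, b=0)
          -> return 1
        -> return 1
      -> return 1
    -> return 1
  -> return 1
-> return 1

Final answer: 1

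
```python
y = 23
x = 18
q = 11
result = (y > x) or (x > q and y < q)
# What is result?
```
Trace:
  y=23
  y=23, x=18
  y=23, x=18, q=11
  y=23, x=18, q=11, result=True

Final answer: True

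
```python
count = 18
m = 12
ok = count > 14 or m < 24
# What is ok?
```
Trace:
  count=18
  count=18, m=12
  count=18, m=12, ok=True

Final answer: True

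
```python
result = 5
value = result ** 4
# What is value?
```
Trace:
  result=5
  result=5, value=625

Final answer: 625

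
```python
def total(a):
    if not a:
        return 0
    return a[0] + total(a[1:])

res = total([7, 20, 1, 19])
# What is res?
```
Call trace:
total(a=[7, 20, 1, 19])
  total(a=[20, 1, 19])
    total(a=[1, 19])
      total(a=[19])
        total(a=[])
        -> return 0
      -> return 19
    -> return 20
  -> return 40
-> return 47

Final answer: 47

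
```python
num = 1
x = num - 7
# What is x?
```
Trace:
  num=1
  num=1, x=-6

Final answer: -6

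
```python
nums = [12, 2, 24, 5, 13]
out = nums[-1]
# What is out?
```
Trace:
  nums=[12, 2, 24, 5, 13]
  nums=[12, 2, 24, 5, 13], out=13

Final answer: 13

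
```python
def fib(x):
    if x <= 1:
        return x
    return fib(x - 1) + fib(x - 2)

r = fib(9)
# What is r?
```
Call trace (a repeated sub-call is expanded the first time; later identical calls just restate its return value):
fib(x=9)
  fib(x=8)
    fib(x=7)
      fib(x=6)
        fib(x=5)
          fib(x=4)
            fib(x=3)
              fib(x=2)
                fib(x=1)
                -> return 1
                fib(x=0)
                -> return 0
              -> return 1
              fib(x=1)
              -> return 1
            -> return 2
            fib(x=2) -> return 1  (same call as traced above)
          -> return 3
          fib(x=3) -> return 2  (same call as traced above)
        -> return 5
        fib(x=4) -> return 3  (same call as traced above)
      -> return 8
      fib(x=5) -> return 5  (same call as traced above)
    -> return 13
    fib(x=6) -> return 8  (same call as traced above)
  -> return 21
  fib(x=7) -> return 13  (same call as traced above)
-> return 34

Final answer: 34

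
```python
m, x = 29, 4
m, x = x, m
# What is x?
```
Trace:
  m=29, x=4
  m=4, x=29

Final answer: 29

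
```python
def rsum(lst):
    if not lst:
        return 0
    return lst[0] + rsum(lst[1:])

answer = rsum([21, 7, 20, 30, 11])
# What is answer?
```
Call trace:
rsum(lst=[21, 7, 20, 30, 11])
  rsum(lst=[7, 20, 30, 11])
    rsum(lst=[20, 30, 11])
      rsum(lst=[30, 11])
        rsum(lst=[11])
          rsum(lst=[])
          -> return 0
        -> return 11
      -> return 41
    -> return 61
  -> return 68
-> return 89

Final answer: 89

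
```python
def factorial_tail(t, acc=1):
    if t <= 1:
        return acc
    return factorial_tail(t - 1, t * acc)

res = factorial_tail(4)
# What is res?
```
Call trace:
factorial_tail(t=4, acc=1)
  factorial_tail(t=3, acc=4)
    factorial_tail(t=2, acc=12)
      factorial_tail(t=1, acc=24)
      -> return 24
    -> return 24
  -> return 24
-> return 24

Final answer: 24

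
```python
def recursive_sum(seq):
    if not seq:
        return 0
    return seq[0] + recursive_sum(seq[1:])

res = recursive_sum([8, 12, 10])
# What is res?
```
Call trace:
recursive_sum(seq=[8, 12, 10])
  recursive_sum(seq=[12, 10])
    recursive_sum(seq=[10])
      recursive_sum(seq=[])
      -> return 0
    -> return 10
  -> return 22
-> return 30

Final answer: 30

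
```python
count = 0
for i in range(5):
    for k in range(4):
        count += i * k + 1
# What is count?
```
Trace:
  count=0
  count=1, i=0, k=0
  count=2, i=0, k=1
  count=3, i=0, k=2
  count=4, i=0, k=3
  count=5, i=1, k=0
  count=7, i=1, k=1
  count=10, i=1, k=2
  count=14, i=1, k=3
  count=15, i=2, k=0
  count=18, i=2, k=1
  count=23, i=2, k=2
  count=30, i=2, k=3
  count=31, i=3, k=0
  count=35, i=3, k=1
  count=42, i=3, k=2
  count=52, i=3, k=3
  count=53, i=4, k=0
  count=58, i=4, k=1
  count=67, i=4, k=2
  count=80, i=4, k=3

Final answer: 80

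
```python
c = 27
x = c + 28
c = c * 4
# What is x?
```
Trace:
  c=27
  c=27, x=55
  c=108, x=55

Final answer: 55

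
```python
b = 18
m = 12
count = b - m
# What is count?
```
Trace:
  b=18
  b=18, m=12
  b=18, m=12, count=6

Final answer: 6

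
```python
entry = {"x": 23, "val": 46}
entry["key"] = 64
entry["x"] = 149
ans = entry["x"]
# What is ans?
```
Trace:
  entry={'x': 23, 'val': 46}
  entry={'x': 23, 'val': 46, 'key': 64}
  entry={'x': 149, 'val': 46, 'key': 64}
  entry={'x': 149, 'val': 46, 'key': 64}, ans=149

Final answer: 149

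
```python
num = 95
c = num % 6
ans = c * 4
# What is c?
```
Trace:
  num=95
  num=95, c=5
  num=95, c=5, ans=20

Final answer: 5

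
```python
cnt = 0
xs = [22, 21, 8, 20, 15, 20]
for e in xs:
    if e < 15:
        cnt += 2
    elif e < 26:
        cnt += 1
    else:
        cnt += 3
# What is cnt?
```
Trace:
  cnt=0
  cnt=1, e=22
  cnt=2, e=21
  cnt=4, e=8
  cnt=5, e=20
  cnt=6, e=15
  cnt=7, e=20

Final answer: 7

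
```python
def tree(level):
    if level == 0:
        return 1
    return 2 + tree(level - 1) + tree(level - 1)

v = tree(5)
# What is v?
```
Call trace (a repeated sub-call is expanded the first time; later identical calls just restate its return value):
tree(level=5)
  tree(level=4)
    tree(level=3)
      tree(level=2)
        tree(level=1)
          tree(level=0)
          -> return 1
          tree(level=0)
          -> return 1
        -> return 4
        tree(level=1) -> return 4  (same call as traced above)
      -> return 10
      tree(level=2) -> return 10  (same call as traced above)
    -> return 22
    tree(level=3) -> return 22  (same call as traced above)
  -> return 46
  tree(level=4) -> return 46  (same call as traced above)
-> return 94

Final answer: 94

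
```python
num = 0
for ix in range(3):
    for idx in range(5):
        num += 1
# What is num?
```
Trace:
  num=0
  num=1, ix=0, idx=0
  num=2, ix=0, idx=1
  num=3, ix=0, idx=2
  num=4, ix=0, idx=3
  num=5, ix=0, idx=4
  num=6, ix=1, idx=0
  num=7, ix=1, idx=1
  num=8, ix=1, idx=2
  num=9, ix=1, idx=3
  num=10, ix=1, idx=4
  num=11, ix=2, idx=0
  num=12, ix=2, idx=1
  num=13, ix=2, idx=2
  num=14, ix=2, idx=3
  num=15, ix=2, idx=4

Final answer: 15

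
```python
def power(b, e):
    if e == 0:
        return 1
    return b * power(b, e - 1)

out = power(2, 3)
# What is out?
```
Call trace:
power(b=2, e=3)
  power(b=2, e=2)
    power(b=2, e=1)
      power(b=2, e=0)
      -> return 1
    -> return 2
  -> return 4
-> return 8

Final answer: 8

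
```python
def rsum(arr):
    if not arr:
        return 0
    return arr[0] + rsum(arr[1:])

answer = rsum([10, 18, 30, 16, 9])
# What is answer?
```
Call trace:
rsum(arr=[10, 18, 30, 16, 9])
  rsum(arr=[18, 30, 16, 9])
    rsum(arr=[30, 16, 9])
      rsum(arr=[16, 9])
        rsum(arr=[9])
          rsum(arr=[])
          -> return 0
        -> return 9
      -> return 25
    -> return 55
  -> return 73
-> return 83

Final answer: 83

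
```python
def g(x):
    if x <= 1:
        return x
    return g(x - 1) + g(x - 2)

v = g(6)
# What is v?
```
Call trace (a repeated sub-call is expanded the first time; later identical calls just restate its return value):
g(x=6)
  g(x=5)
    g(x=4)
      g(x=3)
        g(x=2)
          g(x=1)
          -> return 1
          g(x=0)
          -> return 0
        -> return 1
        g(x=1)
        -> return 1
      -> return 2
      g(x=2) -> return 1  (same call as traced above)
    -> return 3
    g(x=3) -> return 2  (same call as traced above)
  -> return 5
  g(x=4) -> return 3  (same call as traced above)
-> return 8

Final answer: 8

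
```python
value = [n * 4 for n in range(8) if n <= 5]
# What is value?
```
Trace:
  n=0
  n=1
  n=2
  n=3
  n=4
  n=5
  n=6
  n=7
  value=[0, 4, 8, 12, 16, 20]

Final answer: [0, 4, 8, 12, 16, 20]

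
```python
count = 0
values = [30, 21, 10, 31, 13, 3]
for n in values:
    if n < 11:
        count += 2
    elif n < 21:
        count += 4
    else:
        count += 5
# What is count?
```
Trace:
  count=0
  count=5, n=30
  count=10, n=21
  count=12, n=10
  count=17, n=31
  count=21, n=13
  count=23, n=3

Final answer: 23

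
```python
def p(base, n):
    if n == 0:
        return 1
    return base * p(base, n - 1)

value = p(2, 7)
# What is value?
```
Call trace:
p(base=2, n=7)
  p(base=2, n=6)
    p(base=2, n=5)
      p(base=2, n=4)
        p(base=2, n=3)
          p(base=2, n=2)
            p(base=2, n=1)
              p(base=2, n=0)
              -> return 1
            -> return 2
          -> return 4
        -> return 8
      -> return 16
    -> return 32
  -> return 64
-> return 128

Final answer: 128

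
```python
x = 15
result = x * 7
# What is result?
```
Trace:
  x=15
  x=15, result=105

Final answer: 105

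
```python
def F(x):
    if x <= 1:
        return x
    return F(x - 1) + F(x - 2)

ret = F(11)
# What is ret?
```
Call trace (a repeated sub-call is expanded the first time; later identical calls just restate its return value):
F(x=11)
  F(x=10)
    F(x=9)
      F(x=8)
        F(x=7)
          F(x=6)
            F(x=5)
              F(x=4)
                F(x=3)
                  F(x=2)
                    F(x=1)
                    -> return 1
                    F(x=0)
                    -> return 0
                  -> return 1
                  F(x=1)
                  -> return 1
                -> return 2
                F(x=2) -> return 1  (same call as traced above)
              -> return 3
              F(x=3) -> return 2  (same call as traced above)
            -> return 5
            F(x=4) -> return 3  (same call as traced above)
          -> return 8
          F(x=5) -> return 5  (same call as traced above)
        -> return 13
        F(x=6) -> return 8  (same call as traced above)
      -> return 21
      F(x=7) -> return 13  (same call as traced above)
    -> return 34
    F(x=8) -> return 21  (same call as traced above)
  -> return 55
  F(x=9) -> return 34  (same call as traced above)
-> return 89

Final answer: 89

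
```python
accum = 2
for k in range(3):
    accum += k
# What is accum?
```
Trace:
  accum=2
  accum=2, k=0
  accum=3, k=1
  accum=5, k=2

Final answer: 5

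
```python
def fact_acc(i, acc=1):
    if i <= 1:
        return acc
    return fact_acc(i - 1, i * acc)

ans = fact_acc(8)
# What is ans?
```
Call trace:
fact_acc(i=8, acc=1)
  fact_acc(i=7, acc=8)
    fact_acc(i=6, acc=56)
      fact_acc(i=5, acc=336)
        fact_acc(i=4, acc=1680)
          fact_acc(i=3, acc=6720)
            fact_acc(i=2, acc=20160)
              fact_acc(i=1, acc=40320)
              -> return 40320
            -> return 40320
          -> return 40320
        -> return 40320
      -> return 40320
    -> return 40320
  -> return 40320
-> return 40320

Final answer: 40320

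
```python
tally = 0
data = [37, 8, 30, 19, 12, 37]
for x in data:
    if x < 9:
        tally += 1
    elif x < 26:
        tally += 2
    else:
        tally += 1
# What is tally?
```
Trace:
  tally=0
  tally=1, x=37
  tally=2, x=8
  tally=3, x=30
  tally=5, x=19
  tally=7, x=12
  tally=8, x=37

Final answer: 8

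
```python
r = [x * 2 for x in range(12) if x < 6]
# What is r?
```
Trace:
  x=0
  x=1
  x=2
  x=3
  x=4
  x=5
  x=6
  x=7
  x=8
  x=9
  x=10
  x=11
  r=[0, 2, 4, 6, 8, 10]

Final answer: [0, 2, 4, 6, 8, 10]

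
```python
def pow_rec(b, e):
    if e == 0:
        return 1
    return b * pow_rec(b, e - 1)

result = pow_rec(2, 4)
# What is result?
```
Call trace:
pow_rec(b=2, e=4)
  pow_rec(b=2, e=3)
    pow_rec(b=2, e=2)
      pow_rec(b=2, e=1)
        pow_rec(b=2, e=0)
        -> return 1
      -> return 2
    -> return 4
  -> return 8
-> return 16

Final answer: 16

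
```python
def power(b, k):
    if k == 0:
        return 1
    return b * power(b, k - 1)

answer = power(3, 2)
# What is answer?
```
Call trace:
power(b=3, k=2)
  power(b=3, k=1)
    power(b=3, k=0)
    -> return 1
  -> return 3
-> return 9

Final answer: 9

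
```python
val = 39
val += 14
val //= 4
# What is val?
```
Trace:
  val=39
  val=53
  val=13

Final answer: 13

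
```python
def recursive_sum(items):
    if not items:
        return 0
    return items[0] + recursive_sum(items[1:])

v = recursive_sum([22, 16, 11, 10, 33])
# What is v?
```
Call trace:
recursive_sum(items=[22, 16, 11, 10, 33])
  recursive_sum(items=[16, 11, 10, 33])
    recursive_sum(items=[11, 10, 33])
      recursive_sum(items=[10, 33])
        recursive_sum(items=[33])
          recursive_sum(items=[])
          -> return 0
        -> return 33
      -> return 43
    -> return 54
  -> return 70
-> return 92

Final answer: 92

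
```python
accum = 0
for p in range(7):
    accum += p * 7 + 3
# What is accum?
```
Trace:
  accum=0
  accum=3, p=0
  accum=13, p=1
  accum=30, p=2
  accum=54, p=3
  accum=85, p=4
  accum=123, p=5
  accum=168, p=6

Final answer: 168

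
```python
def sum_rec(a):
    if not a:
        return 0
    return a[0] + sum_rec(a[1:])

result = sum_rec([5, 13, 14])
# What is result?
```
Call trace:
sum_rec(a=[5, 13, 14])
  sum_rec(a=[13, 14])
    sum_rec(a=[14])
      sum_rec(a=[])
      -> return 0
    -> return 14
  -> return 27
-> return 32

Final answer: 32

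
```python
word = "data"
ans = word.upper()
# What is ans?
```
Trace:
  word='data'
  word='data', ans='DATA'

Final answer: 'DATA'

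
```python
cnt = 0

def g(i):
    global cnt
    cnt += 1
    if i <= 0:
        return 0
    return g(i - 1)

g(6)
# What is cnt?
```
Call trace:
g(i=6)
  g(i=5)
    g(i=4)
      g(i=3)
        g(i=2)
          g(i=1)
            g(i=0)
            -> return 0
          -> return 0
        -> return 0
      -> return 0
    -> return 0
  -> return 0
-> return 0

cnt is incremented once per call. g is entered once for each i = 6, 5, 4, 3, 2, 1, 0 (the i <= 0 call returns without recursing), i.e. 6 + 1 calls.
cnt = 7

Final answer: 7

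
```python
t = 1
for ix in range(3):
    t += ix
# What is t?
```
Trace:
  t=1
  t=1, ix=0
  t=2, ix=1
  t=4, ix=2

Final answer: 4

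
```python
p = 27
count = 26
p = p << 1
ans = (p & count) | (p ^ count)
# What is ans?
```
Trace:
  p=27
  p=27, count=26
  p=54, count=26
  p=54, count=26, ans=62

Final answer: 62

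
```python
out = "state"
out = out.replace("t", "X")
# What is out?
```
Trace:
  out='state'
  out='sXaXe'

Final answer: 'sXaXe'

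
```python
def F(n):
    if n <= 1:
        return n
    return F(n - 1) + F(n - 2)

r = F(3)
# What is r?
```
Call trace:
F(n=3)
  F(n=2)
    F(n=1)
    -> return 1
    F(n=0)
    -> return 0
  -> return 1
  F(n=1)
  -> return 1
-> return 2

Final answer: 2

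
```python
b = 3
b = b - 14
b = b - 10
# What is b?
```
Trace:
  b=3
  b=-11
  b=-21

Final answer: -21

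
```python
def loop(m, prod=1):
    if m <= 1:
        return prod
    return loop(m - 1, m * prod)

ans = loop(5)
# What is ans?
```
Call trace:
loop(m=5, prod=1)
  loop(m=4, prod=5)
    loop(m=3, prod=20)
      loop(m=2, prod=60)
        loop(m=1, prod=120)
        -> return 120
      -> return 120
    -> return 120
  -> return 120
-> return 120

Final answer: 120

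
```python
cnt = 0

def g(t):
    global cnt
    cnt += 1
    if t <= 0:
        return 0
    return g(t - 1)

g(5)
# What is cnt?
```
Call trace:
g(t=5)
  g(t=4)
    g(t=3)
      g(t=2)
        g(t=1)
          g(t=0)
          -> return 0
        -> return 0
      -> return 0
    -> return 0
  -> return 0
-> return 0

cnt is incremented once per call. g is entered once for each t = 5, 4, 3, 2, 1, 0 (the t <= 0 call returns without recursing), i.e. 5 + 1 calls.
cnt = 6

Final answer: 6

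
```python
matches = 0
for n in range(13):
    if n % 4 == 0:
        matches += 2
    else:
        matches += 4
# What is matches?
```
Trace:
  matches=0
  matches=2, n=0
  matches=6, n=1
  matches=10, n=2
  matches=14, n=3
  matches=16, n=4
  matches=20, n=5
  matches=24, n=6
  matches=28, n=7
  matches=30, n=8
  matches=34, n=9
  matches=38, n=10
  matches=42, n=11
  matches=44, n=12

Final answer: 44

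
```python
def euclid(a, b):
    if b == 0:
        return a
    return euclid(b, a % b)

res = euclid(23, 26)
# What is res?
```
Call trace:
euclid(a=23, b=26)
  euclid(a=26, b=23)
    euclid(a=23, b=3)
      euclid(a=3, b=2)
        euclid(a=2, b=1)
          euclid(a=1, b=0)
          -> return 1
        -> return 1
      -> return 1
    -> return 1
  -> return 1
-> return 1

Final answer: 1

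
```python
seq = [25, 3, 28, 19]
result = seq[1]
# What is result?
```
Trace:
  seq=[25, 3, 28, 19]
  seq=[25, 3, 28, 19], result=3

Final answer: 3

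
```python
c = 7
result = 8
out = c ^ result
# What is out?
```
Trace:
  c=7
  c=7, result=8
  c=7, result=8, out=15

Final answer: 15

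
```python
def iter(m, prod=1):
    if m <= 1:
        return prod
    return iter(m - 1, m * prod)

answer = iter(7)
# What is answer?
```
Call trace:
iter(m=7, prod=1)
  iter(m=6, prod=7)
    iter(m=5, prod=42)
      iter(m=4, prod=210)
        iter(m=3, prod=840)
          iter(m=2, prod=2520)
            iter(m=1, prod=5040)
            -> return 5040
          -> return 5040
        -> return 5040
      -> return 5040
    -> return 5040
  -> return 5040
-> return 5040

Final answer: 5040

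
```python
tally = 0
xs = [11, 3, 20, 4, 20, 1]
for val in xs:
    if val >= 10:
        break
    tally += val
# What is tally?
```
Trace:
  tally=0
  tally=0, val=11

Final answer: 0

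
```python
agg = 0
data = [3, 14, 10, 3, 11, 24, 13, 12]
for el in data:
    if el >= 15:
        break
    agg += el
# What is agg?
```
Trace:
  agg=0
  agg=3, el=3
  agg=17, el=14
  agg=27, el=10
  agg=30, el=3
  agg=41, el=11
  agg=41, el=24

Final answer: 41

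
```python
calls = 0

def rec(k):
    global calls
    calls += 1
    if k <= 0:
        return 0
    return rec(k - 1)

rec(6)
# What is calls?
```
Call trace:
rec(k=6)
  rec(k=5)
    rec(k=4)
      rec(k=3)
        rec(k=2)
          rec(k=1)
            rec(k=0)
            -> return 0
          -> return 0
        -> return 0
      -> return 0
    -> return 0
  -> return 0
-> return 0

calls is incremented once per call. rec is entered once for each k = 6, 5, 4, 3, 2, 1, 0 (the k <= 0 call returns without recursing), i.e. 6 + 1 calls.
calls = 7

Final answer: 7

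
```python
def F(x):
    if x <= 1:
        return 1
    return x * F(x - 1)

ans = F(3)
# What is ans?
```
Call trace:
F(x=3)
  F(x=2)
    F(x=1)
    -> return 1
  -> return 2
-> return 6

Final answer: 6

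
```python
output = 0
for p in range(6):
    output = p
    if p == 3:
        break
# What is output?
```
Trace:
  output=0
  output=0, p=0
  output=1, p=1
  output=2, p=2
  output=3, p=3

Final answer: 3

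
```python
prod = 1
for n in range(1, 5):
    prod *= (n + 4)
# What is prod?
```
Trace:
  prod=1
  prod=5, n=1
  prod=30, n=2
  prod=210, n=3
  prod=1680, n=4

Final answer: 1680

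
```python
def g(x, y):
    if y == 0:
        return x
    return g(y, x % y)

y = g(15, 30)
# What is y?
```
Call trace:
g(x=15, y=30)
  g(x=30, y=15)
    g(x=15, y=0)
    -> return 15
  -> return 15
-> return 15

Final answer: 15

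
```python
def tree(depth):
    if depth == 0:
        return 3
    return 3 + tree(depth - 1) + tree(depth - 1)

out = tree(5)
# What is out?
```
Call trace (a repeated sub-call is expanded the first time; later identical calls just restate its return value):
tree(depth=5)
  tree(depth=4)
    tree(depth=3)
      tree(depth=2)
        tree(depth=1)
          tree(depth=0)
          -> return 3
          tree(depth=0)
          -> return 3
        -> return 9
        tree(depth=1) -> return 9  (same call as traced above)
      -> return 21
      tree(depth=2) -> return 21  (same call as traced above)
    -> return 45
    tree(depth=3) -> return 45  (same call as traced above)
  -> return 93
  tree(depth=4) -> return 93  (same call as traced above)
-> return 189

Final answer: 189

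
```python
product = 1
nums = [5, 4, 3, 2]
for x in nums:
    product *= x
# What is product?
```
Trace:
  product=1
  product=5, x=5
  product=20, x=4
  product=60, x=3
  product=120, x=2

Final answer: 120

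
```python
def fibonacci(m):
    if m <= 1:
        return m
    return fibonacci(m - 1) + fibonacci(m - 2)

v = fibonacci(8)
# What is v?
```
Call trace (a repeated sub-call is expanded the first time; later identical calls just restate its return value):
fibonacci(m=8)
  fibonacci(m=7)
    fibonacci(m=6)
      fibonacci(m=5)
        fibonacci(m=4)
          fibonacci(m=3)
            fibonacci(m=2)
              fibonacci(m=1)
              -> return 1
              fibonacci(m=0)
              -> return 0
            -> return 1
            fibonacci(m=1)
            -> return 1
          -> return 2
          fibonacci(m=2) -> return 1  (same call as traced above)
        -> return 3
        fibonacci(m=3) -> return 2  (same call as traced above)
      -> return 5
      fibonacci(m=4) -> return 3  (same call as traced above)
    -> return 8
    fibonacci(m=5) -> return 5  (same call as traced above)
  -> return 13
  fibonacci(m=6) -> return 8  (same call as traced above)
-> return 21

Final answer: 21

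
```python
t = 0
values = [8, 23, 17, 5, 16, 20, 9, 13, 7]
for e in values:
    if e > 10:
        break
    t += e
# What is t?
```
Trace:
  t=0
  t=8, e=8
  t=8, e=23

Final answer: 8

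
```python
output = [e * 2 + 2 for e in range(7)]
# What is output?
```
Trace:
  e=0
  e=1
  e=2
  e=3
  e=4
  e=5
  e=6
  output=[2, 4, 6, 8, 10, 12, 14]

Final answer: [2, 4, 6, 8, 10, 12, 14]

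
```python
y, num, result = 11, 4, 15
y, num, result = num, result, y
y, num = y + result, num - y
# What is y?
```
Trace:
  y=11, num=4, result=15
  y=4, num=15, result=11
  y=15, num=11, result=11

Final answer: 15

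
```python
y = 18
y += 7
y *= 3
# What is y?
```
Trace:
  y=18
  y=25
  y=75

Final answer: 75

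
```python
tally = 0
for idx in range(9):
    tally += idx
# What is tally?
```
Trace:
  tally=0
  tally=0, idx=0
  tally=1, idx=1
  tally=3, idx=2
  tally=6, idx=3
  tally=10, idx=4
  tally=15, idx=5
  tally=21, idx=6
  tally=28, idx=7
  tally=36, idx=8

Final answer: 36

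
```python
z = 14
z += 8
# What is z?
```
Trace:
  z=14
  z=22

Final answer: 22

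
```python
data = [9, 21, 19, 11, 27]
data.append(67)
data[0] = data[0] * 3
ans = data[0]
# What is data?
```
Trace:
  data=[9, 21, 19, 11, 27]
  data=[9, 21, 19, 11, 27, 67]
  data=[27, 21, 19, 11, 27, 67]
  data=[27, 21, 19, 11, 27, 67], ans=27

Final answer: [27, 21, 19, 11, 27, 67]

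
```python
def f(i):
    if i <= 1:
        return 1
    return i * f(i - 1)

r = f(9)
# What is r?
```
Call trace:
f(i=9)
  f(i=8)
    f(i=7)
      f(i=6)
        f(i=5)
          f(i=4)
            f(i=3)
              f(i=2)
                f(i=1)
                -> return 1
              -> return 2
            -> return 6
          -> return 24
        -> return 120
      -> return 720
    -> return 5040
  -> return 40320
-> return 362880

Final answer: 362880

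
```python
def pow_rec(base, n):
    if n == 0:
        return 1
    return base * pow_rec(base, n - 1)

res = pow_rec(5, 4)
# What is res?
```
Call trace:
pow_rec(base=5, n=4)
  pow_rec(base=5, n=3)
    pow_rec(base=5, n=2)
      pow_rec(base=5, n=1)
        pow_rec(base=5, n=0)
        -> return 1
      -> return 5
    -> return 25
  -> return 125
-> return 625

Final answer: 625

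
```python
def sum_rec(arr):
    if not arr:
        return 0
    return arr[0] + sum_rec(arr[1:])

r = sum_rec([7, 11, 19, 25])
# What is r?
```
Call trace:
sum_rec(arr=[7, 11, 19, 25])
  sum_rec(arr=[11, 19, 25])
    sum_rec(arr=[19, 25])
      sum_rec(arr=[25])
        sum_rec(arr=[])
        -> return 0
      -> return 25
    -> return 44
  -> return 55
-> return 62

Final answer: 62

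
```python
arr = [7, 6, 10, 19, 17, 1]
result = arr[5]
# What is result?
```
Trace:
  arr=[7, 6, 10, 19, 17, 1]
  arr=[7, 6, 10, 19, 17, 1], result=1

Final answer: 1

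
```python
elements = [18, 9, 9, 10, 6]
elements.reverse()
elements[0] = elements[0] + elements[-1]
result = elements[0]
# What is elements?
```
Trace:
  elements=[18, 9, 9, 10, 6]
  elements=[6, 10, 9, 9, 18]
  elements=[24, 10, 9, 9, 18]
  elements=[24, 10, 9, 9, 18], result=24

Final answer: [24, 10, 9, 9, 18]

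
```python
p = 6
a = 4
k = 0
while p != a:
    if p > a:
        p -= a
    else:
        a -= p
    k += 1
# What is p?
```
Trace:
  p=6
  p=6, a=4
  p=6, a=4, k=0
  p=2, a=4, k=1
  p=2, a=2, k=2

Final answer: 2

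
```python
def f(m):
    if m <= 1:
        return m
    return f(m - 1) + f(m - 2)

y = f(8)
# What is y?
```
Call trace (a repeated sub-call is expanded the first time; later identical calls just restate its return value):
f(m=8)
  f(m=7)
    f(m=6)
      f(m=5)
        f(m=4)
          f(m=3)
            f(m=2)
              f(m=1)
              -> return 1
              f(m=0)
              -> return 0
            -> return 1
            f(m=1)
            -> return 1
          -> return 2
          f(m=2) -> return 1  (same call as traced above)
        -> return 3
        f(m=3) -> return 2  (same call as traced above)
      -> return 5
      f(m=4) -> return 3  (same call as traced above)
    -> return 8
    f(m=5) -> return 5  (same call as traced above)
  -> return 13
  f(m=6) -> return 8  (same call as traced above)
-> return 21

Final answer: 21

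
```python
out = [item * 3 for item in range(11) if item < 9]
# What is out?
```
Trace:
  item=0
  item=1
  item=2
  item=3
  item=4
  item=5
  item=6
  item=7
  item=8
  item=9
  item=10
  out=[0, 3, 6, 9, 12, 15, 18, 21, 24]

Final answer: [0, 3, 6, 9, 12, 15, 18, 21, 24]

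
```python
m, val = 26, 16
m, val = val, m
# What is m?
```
Trace:
  m=26, val=16
  m=16, val=26

Final answer: 16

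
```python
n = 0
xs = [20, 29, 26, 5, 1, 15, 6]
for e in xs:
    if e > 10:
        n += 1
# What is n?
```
Trace:
  n=0
  n=1, e=20
  n=2, e=29
  n=3, e=26
  n=3, e=5
  n=3, e=1
  n=4, e=15
  n=4, e=6

Final answer: 4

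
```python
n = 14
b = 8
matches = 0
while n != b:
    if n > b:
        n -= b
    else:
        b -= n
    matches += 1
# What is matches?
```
Trace:
  n=14
  n=14, b=8
  n=14, b=8, matches=0
  n=6, b=8, matches=1
  n=6, b=2, matches=2
  n=4, b=2, matches=3
  n=2, b=2, matches=4

Final answer: 4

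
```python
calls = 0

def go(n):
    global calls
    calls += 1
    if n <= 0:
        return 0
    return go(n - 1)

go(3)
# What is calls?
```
Call trace:
go(n=3)
  go(n=2)
    go(n=1)
      go(n=0)
      -> return 0
    -> return 0
  -> return 0
-> return 0

calls is incremented once per call. go is entered once for each n = 3, 2, 1, 0 (the n <= 0 call returns without recursing), i.e. 3 + 1 calls.
calls = 4

Final answer: 4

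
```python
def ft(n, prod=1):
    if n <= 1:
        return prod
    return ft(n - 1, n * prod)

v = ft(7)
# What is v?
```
Call trace:
ft(n=7, prod=1)
  ft(n=6, prod=7)
    ft(n=5, prod=42)
      ft(n=4, prod=210)
        ft(n=3, prod=840)
          ft(n=2, prod=2520)
            ft(n=1, prod=5040)
            -> return 5040
          -> return 5040
        -> return 5040
      -> return 5040
    -> return 5040
  -> return 5040
-> return 5040

Final answer: 5040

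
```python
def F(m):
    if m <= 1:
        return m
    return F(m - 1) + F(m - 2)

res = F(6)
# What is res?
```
Call trace (a repeated sub-call is expanded the first time; later identical calls just restate its return value):
F(m=6)
  F(m=5)
    F(m=4)
      F(m=3)
        F(m=2)
          F(m=1)
          -> return 1
          F(m=0)
          -> return 0
        -> return 1
        F(m=1)
        -> return 1
      -> return 2
      F(m=2) -> return 1  (same call as traced above)
    -> return 3
    F(m=3) -> return 2  (same call as traced above)
  -> return 5
  F(m=4) -> return 3  (same call as traced above)
-> return 8

Final answer: 8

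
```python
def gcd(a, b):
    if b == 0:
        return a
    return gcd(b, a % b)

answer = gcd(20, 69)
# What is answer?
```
Call trace:
gcd(a=20, b=69)
  gcd(a=69, b=20)
    gcd(a=20, b=9)
      gcd(a=9, b=2)
        gcd(a=2, b=1)
          gcd(a=1, b=0)
          -> return 1
        -> return 1
      -> return 1
    -> return 1
  -> return 1
-> return 1

Final answer: 1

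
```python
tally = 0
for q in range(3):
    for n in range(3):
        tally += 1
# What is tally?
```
Trace:
  tally=0
  tally=1, q=0, n=0
  tally=2, q=0, n=1
  tally=3, q=0, n=2
  tally=4, q=1, n=0
  tally=5, q=1, n=1
  tally=6, q=1, n=2
  tally=7, q=2, n=0
  tally=8, q=2, n=1
  tally=9, q=2, n=2

Final answer: 9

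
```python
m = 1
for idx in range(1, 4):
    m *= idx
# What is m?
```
Trace:
  m=1
  m=1, idx=1
  m=2, idx=2
  m=6, idx=3

Final answer: 6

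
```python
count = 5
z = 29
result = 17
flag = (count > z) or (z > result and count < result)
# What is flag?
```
Trace:
  count=5
  count=5, z=29
  count=5, z=29, result=17
  count=5, z=29, result=17, flag=True

Final answer: True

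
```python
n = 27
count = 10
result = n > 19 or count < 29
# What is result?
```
Trace:
  n=27
  n=27, count=10
  n=27, count=10, result=True

Final answer: True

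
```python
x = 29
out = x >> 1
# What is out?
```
Trace:
  x=29
  x=29, out=14

Final answer: 14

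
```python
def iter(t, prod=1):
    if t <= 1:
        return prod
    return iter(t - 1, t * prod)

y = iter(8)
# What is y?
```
Call trace:
iter(t=8, prod=1)
  iter(t=7, prod=8)
    iter(t=6, prod=56)
      iter(t=5, prod=336)
        iter(t=4, prod=1680)
          iter(t=3, prod=6720)
            iter(t=2, prod=20160)
              iter(t=1, prod=40320)
              -> return 40320
            -> return 40320
          -> return 40320
        -> return 40320
      -> return 40320
    -> return 40320
  -> return 40320
-> return 40320

Final answer: 40320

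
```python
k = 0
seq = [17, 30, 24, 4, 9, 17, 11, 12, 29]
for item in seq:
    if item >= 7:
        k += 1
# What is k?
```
Trace:
  k=0
  k=1, item=17
  k=2, item=30
  k=3, item=24
  k=3, item=4
  k=4, item=9
  k=5, item=17
  k=6, item=11
  k=7, item=12
  k=8, item=29

Final answer: 8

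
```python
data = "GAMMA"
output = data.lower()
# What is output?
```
Trace:
  data='GAMMA'
  data='GAMMA', output='gamma'

Final answer: 'gamma'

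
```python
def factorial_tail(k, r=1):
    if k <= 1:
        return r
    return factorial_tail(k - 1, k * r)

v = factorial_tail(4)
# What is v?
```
Call trace:
factorial_tail(k=4, r=1)
  factorial_tail(k=3, r=4)
    factorial_tail(k=2, r=12)
      factorial_tail(k=1, r=24)
      -> return 24
    -> return 24
  -> return 24
-> return 24

Final answer: 24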